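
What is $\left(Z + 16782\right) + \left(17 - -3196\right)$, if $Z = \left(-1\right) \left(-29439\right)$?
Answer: $49434$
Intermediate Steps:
$Z = 29439$
$\left(Z + 16782\right) + \left(17 - -3196\right) = \left(29439 + 16782\right) + \left(17 - -3196\right) = 46221 + \left(17 + 3196\right) = 46221 + 3213 = 49434$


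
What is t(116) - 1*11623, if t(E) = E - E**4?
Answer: -181075443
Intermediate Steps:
t(116) - 1*11623 = (116 - 1*116**4) - 1*11623 = (116 - 1*181063936) - 11623 = (116 - 181063936) - 11623 = -181063820 - 11623 = -181075443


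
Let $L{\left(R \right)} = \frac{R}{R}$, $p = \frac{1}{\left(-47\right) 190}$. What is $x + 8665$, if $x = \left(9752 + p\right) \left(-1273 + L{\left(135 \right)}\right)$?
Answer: $- \frac{55347599099}{4465} \approx -1.2396 \cdot 10^{7}$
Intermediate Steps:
$p = - \frac{1}{8930}$ ($p = \frac{1}{-8930} = - \frac{1}{8930} \approx -0.00011198$)
$L{\left(R \right)} = 1$
$x = - \frac{55386288324}{4465}$ ($x = \left(9752 - \frac{1}{8930}\right) \left(-1273 + 1\right) = \frac{87085359}{8930} \left(-1272\right) = - \frac{55386288324}{4465} \approx -1.2405 \cdot 10^{7}$)
$x + 8665 = - \frac{55386288324}{4465} + 8665 = - \frac{55347599099}{4465}$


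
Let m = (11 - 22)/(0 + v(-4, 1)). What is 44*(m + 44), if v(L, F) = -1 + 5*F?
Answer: 1815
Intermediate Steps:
m = -11/4 (m = (11 - 22)/(0 + (-1 + 5*1)) = -11/(0 + (-1 + 5)) = -11/(0 + 4) = -11/4 ≈ -2.7500)
44*(m + 44) = 44*(-11/4 + 44) = 44*(165/4) = 1815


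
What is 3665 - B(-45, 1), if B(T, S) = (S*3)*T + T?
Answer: 3845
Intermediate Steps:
B(T, S) = T + 3*S*T (B(T, S) = (3*S)*T + T = 3*S*T + T = T + 3*S*T)
3665 - B(-45, 1) = 3665 - (-45)*(1 + 3*1) = 3665 - (-45)*(1 + 3) = 3665 - (-45)*4 = 3665 - 1*(-180) = 3665 + 180 = 3845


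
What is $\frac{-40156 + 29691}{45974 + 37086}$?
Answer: $- \frac{2093}{16612} \approx -0.12599$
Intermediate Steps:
$\frac{-40156 + 29691}{45974 + 37086} = - \frac{10465}{83060} = \left(-10465\right) \frac{1}{83060} = - \frac{2093}{16612}$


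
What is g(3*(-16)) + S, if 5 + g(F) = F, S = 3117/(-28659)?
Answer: -507348/9553 ≈ -53.109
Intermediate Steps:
S = -1039/9553 (S = 3117*(-1/28659) = -1039/9553 ≈ -0.10876)
g(F) = -5 + F
g(3*(-16)) + S = (-5 + 3*(-16)) - 1039/9553 = (-5 - 48) - 1039/9553 = -53 - 1039/9553 = -507348/9553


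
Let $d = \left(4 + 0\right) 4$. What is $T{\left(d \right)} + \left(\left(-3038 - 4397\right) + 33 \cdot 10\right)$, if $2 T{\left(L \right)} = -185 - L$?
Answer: $- \frac{14411}{2} \approx -7205.5$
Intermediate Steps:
$d = 16$ ($d = 4 \cdot 4 = 16$)
$T{\left(L \right)} = - \frac{185}{2} - \frac{L}{2}$ ($T{\left(L \right)} = \frac{-185 - L}{2} = - \frac{185}{2} - \frac{L}{2}$)
$T{\left(d \right)} + \left(\left(-3038 - 4397\right) + 33 \cdot 10\right) = \left(- \frac{185}{2} - 8\right) + \left(\left(-3038 - 4397\right) + 33 \cdot 10\right) = \left(- \frac{185}{2} - 8\right) + \left(-7435 + 330\right) = - \frac{201}{2} - 7105 = - \frac{14411}{2}$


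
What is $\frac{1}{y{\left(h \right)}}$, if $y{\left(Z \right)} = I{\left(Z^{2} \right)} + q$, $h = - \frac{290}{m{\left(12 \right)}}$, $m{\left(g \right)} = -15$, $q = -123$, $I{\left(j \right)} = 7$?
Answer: $- \frac{1}{116} \approx -0.0086207$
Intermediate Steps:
$h = \frac{58}{3}$ ($h = - \frac{290}{-15} = \left(-290\right) \left(- \frac{1}{15}\right) = \frac{58}{3} \approx 19.333$)
$y{\left(Z \right)} = -116$ ($y{\left(Z \right)} = 7 - 123 = -116$)
$\frac{1}{y{\left(h \right)}} = \frac{1}{-116} = - \frac{1}{116}$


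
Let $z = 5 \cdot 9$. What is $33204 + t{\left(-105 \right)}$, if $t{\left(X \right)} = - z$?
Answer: $33159$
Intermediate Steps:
$z = 45$
$t{\left(X \right)} = -45$ ($t{\left(X \right)} = \left(-1\right) 45 = -45$)
$33204 + t{\left(-105 \right)} = 33204 - 45 = 33159$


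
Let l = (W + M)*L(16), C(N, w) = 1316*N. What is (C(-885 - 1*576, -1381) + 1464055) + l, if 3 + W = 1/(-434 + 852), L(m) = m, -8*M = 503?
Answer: -96072067/209 ≈ -4.5968e+5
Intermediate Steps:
M = -503/8 (M = -⅛*503 = -503/8 ≈ -62.875)
W = -1253/418 (W = -3 + 1/(-434 + 852) = -3 + 1/418 = -1253/418 ≈ -2.9976)
l = -220278/209 (l = (-1253/418 - 503/8)*16 = -110139/1672*16 = -220278/209 ≈ -1054.0)
(C(-885 - 1*576, -1381) + 1464055) + l = (1316*(-885 - 1*576) + 1464055) - 220278/209 = (1316*(-885 - 576) + 1464055) - 220278/209 = (1316*(-1461) + 1464055) - 220278/209 = (-1922676 + 1464055) - 220278/209 = -458621 - 220278/209 = -96072067/209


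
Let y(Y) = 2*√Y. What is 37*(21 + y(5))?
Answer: 777 + 74*√5 ≈ 942.47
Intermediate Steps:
37*(21 + y(5)) = 37*(21 + 2*√5) = 777 + 74*√5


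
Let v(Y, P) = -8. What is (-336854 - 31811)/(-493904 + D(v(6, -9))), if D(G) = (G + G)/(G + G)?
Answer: 368665/493903 ≈ 0.74643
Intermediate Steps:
D(G) = 1 (D(G) = (2*G)/((2*G)) = (2*G)*(1/(2*G)) = 1)
(-336854 - 31811)/(-493904 + D(v(6, -9))) = (-336854 - 31811)/(-493904 + 1) = -368665/(-493903) = -368665*(-1/493903) = 368665/493903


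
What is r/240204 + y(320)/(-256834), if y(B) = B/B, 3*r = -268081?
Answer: -34426518083/92538831204 ≈ -0.37202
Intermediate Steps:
r = -268081/3 (r = (⅓)*(-268081) = -268081/3 ≈ -89360.)
y(B) = 1
r/240204 + y(320)/(-256834) = -268081/3/240204 + 1/(-256834) = -268081/3*1/240204 + 1*(-1/256834) = -268081/720612 - 1/256834 = -34426518083/92538831204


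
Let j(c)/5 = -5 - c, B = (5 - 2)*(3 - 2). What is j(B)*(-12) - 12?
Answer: 468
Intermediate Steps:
B = 3 (B = 3*1 = 3)
j(c) = -25 - 5*c (j(c) = 5*(-5 - c) = -25 - 5*c)
j(B)*(-12) - 12 = (-25 - 5*3)*(-12) - 12 = (-25 - 15)*(-12) - 12 = -40*(-12) - 12 = 480 - 12 = 468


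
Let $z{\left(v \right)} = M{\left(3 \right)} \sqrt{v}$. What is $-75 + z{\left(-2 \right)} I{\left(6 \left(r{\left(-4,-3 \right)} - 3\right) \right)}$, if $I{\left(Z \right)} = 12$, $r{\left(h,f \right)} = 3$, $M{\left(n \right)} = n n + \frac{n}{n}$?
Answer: $-75 + 120 i \sqrt{2} \approx -75.0 + 169.71 i$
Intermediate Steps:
$M{\left(n \right)} = 1 + n^{2}$ ($M{\left(n \right)} = n^{2} + 1 = 1 + n^{2}$)
$z{\left(v \right)} = 10 \sqrt{v}$ ($z{\left(v \right)} = \left(1 + 3^{2}\right) \sqrt{v} = \left(1 + 9\right) \sqrt{v} = 10 \sqrt{v}$)
$-75 + z{\left(-2 \right)} I{\left(6 \left(r{\left(-4,-3 \right)} - 3\right) \right)} = -75 + 10 \sqrt{-2} \cdot 12 = -75 + 10 i \sqrt{2} \cdot 12 = -75 + 120 i \sqrt{2}$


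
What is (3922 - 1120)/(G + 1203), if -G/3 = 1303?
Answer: -467/451 ≈ -1.0355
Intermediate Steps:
G = -3909 (G = -3*1303 = -3909)
(3922 - 1120)/(G + 1203) = (3922 - 1120)/(-3909 + 1203) = 2802/(-2706) = 2802*(-1/2706) = -467/451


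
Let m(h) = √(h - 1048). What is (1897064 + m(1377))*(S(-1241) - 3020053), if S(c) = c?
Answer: -5731588080816 - 3021294*√329 ≈ -5.7316e+12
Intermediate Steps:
m(h) = √(-1048 + h)
(1897064 + m(1377))*(S(-1241) - 3020053) = (1897064 + √(-1048 + 1377))*(-1241 - 3020053) = (1897064 + √329)*(-3021294) = -5731588080816 - 3021294*√329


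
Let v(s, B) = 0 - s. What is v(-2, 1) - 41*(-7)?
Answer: 289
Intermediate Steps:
v(s, B) = -s
v(-2, 1) - 41*(-7) = -1*(-2) - 41*(-7) = 2 + 287 = 289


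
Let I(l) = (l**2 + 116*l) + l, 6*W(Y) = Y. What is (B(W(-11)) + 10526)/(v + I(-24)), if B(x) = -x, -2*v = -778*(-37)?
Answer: -63167/99750 ≈ -0.63325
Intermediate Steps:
W(Y) = Y/6
v = -14393 (v = -(-389)*(-37) = -1/2*28786 = -14393)
I(l) = l**2 + 117*l
(B(W(-11)) + 10526)/(v + I(-24)) = (-(-11)/6 + 10526)/(-14393 - 24*(117 - 24)) = (-1*(-11/6) + 10526)/(-14393 - 24*93) = (11/6 + 10526)/(-14393 - 2232) = (63167/6)/(-16625) = (63167/6)*(-1/16625) = -63167/99750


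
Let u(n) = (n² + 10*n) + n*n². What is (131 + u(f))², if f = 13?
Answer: 6901129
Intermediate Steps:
u(n) = n² + n³ + 10*n (u(n) = (n² + 10*n) + n³ = n² + n³ + 10*n)
(131 + u(f))² = (131 + 13*(10 + 13 + 13²))² = (131 + 13*(10 + 13 + 169))² = (131 + 13*192)² = (131 + 2496)² = 2627² = 6901129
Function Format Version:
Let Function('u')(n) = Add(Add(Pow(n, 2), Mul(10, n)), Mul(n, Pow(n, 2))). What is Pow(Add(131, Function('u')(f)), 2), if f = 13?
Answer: 6901129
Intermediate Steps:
Function('u')(n) = Add(Pow(n, 2), Pow(n, 3), Mul(10, n)) (Function('u')(n) = Add(Add(Pow(n, 2), Mul(10, n)), Pow(n, 3)) = Add(Pow(n, 2), Pow(n, 3), Mul(10, n)))
Pow(Add(131, Function('u')(f)), 2) = Pow(Add(131, Mul(13, Add(10, 13, Pow(13, 2)))), 2) = Pow(Add(131, Mul(13, Add(10, 13, 169))), 2) = Pow(Add(131, Mul(13, 192)), 2) = Pow(Add(131, 2496), 2) = Pow(2627, 2) = 6901129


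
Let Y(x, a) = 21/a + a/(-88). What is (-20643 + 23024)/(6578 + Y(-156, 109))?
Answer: 22838552/63086143 ≈ 0.36202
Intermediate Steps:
Y(x, a) = 21/a - a/88 (Y(x, a) = 21/a + a*(-1/88) = 21/a - a/88)
(-20643 + 23024)/(6578 + Y(-156, 109)) = (-20643 + 23024)/(6578 + (21/109 - 1/88*109)) = 2381/(6578 + (21*(1/109) - 109/88)) = 2381/(6578 + (21/109 - 109/88)) = 2381/(6578 - 10033/9592) = 2381/(63086143/9592) = 2381*(9592/63086143) = 22838552/63086143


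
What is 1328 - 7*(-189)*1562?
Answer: 2067854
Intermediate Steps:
1328 - 7*(-189)*1562 = 1328 + 1323*1562 = 1328 + 2066526 = 2067854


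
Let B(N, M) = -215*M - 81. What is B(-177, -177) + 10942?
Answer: 48916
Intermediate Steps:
B(N, M) = -81 - 215*M
B(-177, -177) + 10942 = (-81 - 215*(-177)) + 10942 = (-81 + 38055) + 10942 = 37974 + 10942 = 48916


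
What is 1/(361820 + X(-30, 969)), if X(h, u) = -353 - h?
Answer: 1/361497 ≈ 2.7663e-6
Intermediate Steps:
1/(361820 + X(-30, 969)) = 1/(361820 + (-353 - 1*(-30))) = 1/(361820 + (-353 + 30)) = 1/(361820 - 323) = 1/361497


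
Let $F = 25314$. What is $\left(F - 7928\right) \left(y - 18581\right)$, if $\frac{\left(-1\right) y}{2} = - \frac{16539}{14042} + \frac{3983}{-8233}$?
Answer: $- \frac{18670165444130560}{57803893} \approx -3.2299 \cdot 10^{8}$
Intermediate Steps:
$y = \frac{192094873}{57803893}$ ($y = - 2 \left(- \frac{16539}{14042} + \frac{3983}{-8233}\right) = - 2 \left(\left(-16539\right) \frac{1}{14042} + 3983 \left(- \frac{1}{8233}\right)\right) = - 2 \left(- \frac{16539}{14042} - \frac{3983}{8233}\right) = \left(-2\right) \left(- \frac{192094873}{115607786}\right) = \frac{192094873}{57803893} \approx 3.3232$)
$\left(F - 7928\right) \left(y - 18581\right) = \left(25314 - 7928\right) \left(\frac{192094873}{57803893} - 18581\right) = 17386 \left(- \frac{1073862040960}{57803893}\right) = - \frac{18670165444130560}{57803893}$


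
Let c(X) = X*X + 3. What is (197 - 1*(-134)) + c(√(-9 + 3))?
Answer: 328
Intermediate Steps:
c(X) = 3 + X² (c(X) = X² + 3 = 3 + X²)
(197 - 1*(-134)) + c(√(-9 + 3)) = (197 - 1*(-134)) + (3 + (√(-9 + 3))²) = (197 + 134) + (3 + (√(-6))²) = 331 + (3 + (I*√6)²) = 331 + (3 - 6) = 331 - 3 = 328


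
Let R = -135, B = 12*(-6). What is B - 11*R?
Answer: 1413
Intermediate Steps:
B = -72
B - 11*R = -72 - 11*(-135) = -72 + 1485 = 1413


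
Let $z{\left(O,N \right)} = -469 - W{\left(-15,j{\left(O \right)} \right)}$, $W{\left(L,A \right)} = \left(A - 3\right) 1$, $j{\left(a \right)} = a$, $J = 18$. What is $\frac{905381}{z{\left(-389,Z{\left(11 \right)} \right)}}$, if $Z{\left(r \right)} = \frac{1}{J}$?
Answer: $- \frac{905381}{77} \approx -11758.0$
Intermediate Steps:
$W{\left(L,A \right)} = -3 + A$ ($W{\left(L,A \right)} = \left(-3 + A\right) 1 = -3 + A$)
$Z{\left(r \right)} = \frac{1}{18}$
$z{\left(O,N \right)} = -466 - O$ ($z{\left(O,N \right)} = -469 - \left(-3 + O\right) = -466 - O$)
$\frac{905381}{z{\left(-389,Z{\left(11 \right)} \right)}} = \frac{905381}{-466 - -389} = \frac{905381}{-466 + 389} = \frac{905381}{-77} = 905381 \left(- \frac{1}{77}\right) = - \frac{905381}{77}$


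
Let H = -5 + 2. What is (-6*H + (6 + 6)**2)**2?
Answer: 26244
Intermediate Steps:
H = -3
(-6*H + (6 + 6)**2)**2 = (-6*(-3) + (6 + 6)**2)**2 = (18 + 12**2)**2 = (18 + 144)**2 = 162**2 = 26244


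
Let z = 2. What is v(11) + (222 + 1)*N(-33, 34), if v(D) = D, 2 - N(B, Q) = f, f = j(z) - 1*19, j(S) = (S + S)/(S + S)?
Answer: 4471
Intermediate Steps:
j(S) = 1 (j(S) = (2*S)/((2*S)) = (2*S)*(1/(2*S)) = 1)
f = -18 (f = 1 - 1*19 = 1 - 19 = -18)
N(B, Q) = 20 (N(B, Q) = 2 - 1*(-18) = 2 + 18 = 20)
v(11) + (222 + 1)*N(-33, 34) = 11 + (222 + 1)*20 = 11 + 223*20 = 11 + 4460 = 4471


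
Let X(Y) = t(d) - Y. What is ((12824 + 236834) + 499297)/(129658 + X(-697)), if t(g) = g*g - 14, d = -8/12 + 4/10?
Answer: 168514875/29326741 ≈ 5.7461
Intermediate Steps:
d = -4/15 (d = -8*1/12 + 4*(1/10) = -2/3 + 2/5 = -4/15 ≈ -0.26667)
t(g) = -14 + g**2 (t(g) = g**2 - 14 = -14 + g**2)
X(Y) = -3134/225 - Y (X(Y) = (-14 + (-4/15)**2) - Y = (-14 + 16/225) - Y = -3134/225 - Y)
((12824 + 236834) + 499297)/(129658 + X(-697)) = ((12824 + 236834) + 499297)/(129658 + (-3134/225 - 1*(-697))) = (249658 + 499297)/(129658 + (-3134/225 + 697)) = 748955/(129658 + 153691/225) = 748955/(29326741/225) = 748955*(225/29326741) = 168514875/29326741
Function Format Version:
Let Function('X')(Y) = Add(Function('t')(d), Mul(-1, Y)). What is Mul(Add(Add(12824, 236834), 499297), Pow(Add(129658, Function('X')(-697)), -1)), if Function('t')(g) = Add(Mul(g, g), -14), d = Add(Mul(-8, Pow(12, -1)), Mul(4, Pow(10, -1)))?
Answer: Rational(168514875, 29326741) ≈ 5.7461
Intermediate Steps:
d = Rational(-4, 15) (d = Add(Mul(-8, Rational(1, 12)), Mul(4, Rational(1, 10))) = Add(Rational(-2, 3), Rational(2, 5)) = Rational(-4, 15) ≈ -0.26667)
Function('t')(g) = Add(-14, Pow(g, 2)) (Function('t')(g) = Add(Pow(g, 2), -14) = Add(-14, Pow(g, 2)))
Function('X')(Y) = Add(Rational(-3134, 225), Mul(-1, Y)) (Function('X')(Y) = Add(Add(-14, Pow(Rational(-4, 15), 2)), Mul(-1, Y)) = Add(Add(-14, Rational(16, 225)), Mul(-1, Y)) = Add(Rational(-3134, 225), Mul(-1, Y)))
Mul(Add(Add(12824, 236834), 499297), Pow(Add(129658, Function('X')(-697)), -1)) = Mul(Add(Add(12824, 236834), 499297), Pow(Add(129658, Add(Rational(-3134, 225), Mul(-1, -697))), -1)) = Mul(Add(249658, 499297), Pow(Add(129658, Add(Rational(-3134, 225), 697)), -1)) = Mul(748955, Pow(Add(129658, Rational(153691, 225)), -1)) = Mul(748955, Pow(Rational(29326741, 225), -1)) = Mul(748955, Rational(225, 29326741)) = Rational(168514875, 29326741)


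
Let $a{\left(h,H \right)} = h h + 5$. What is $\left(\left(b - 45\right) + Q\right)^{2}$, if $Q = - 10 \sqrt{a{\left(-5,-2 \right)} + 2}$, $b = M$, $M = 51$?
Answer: $3236 - 480 \sqrt{2} \approx 2557.2$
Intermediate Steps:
$b = 51$
$a{\left(h,H \right)} = 5 + h^{2}$ ($a{\left(h,H \right)} = h^{2} + 5 = 5 + h^{2}$)
$Q = - 40 \sqrt{2}$ ($Q = - 10 \sqrt{\left(5 + \left(-5\right)^{2}\right) + 2} = - 10 \sqrt{\left(5 + 25\right) + 2} = - 10 \sqrt{30 + 2} = - 10 \sqrt{32} = - 10 \cdot 4 \sqrt{2} = - 40 \sqrt{2} \approx -56.569$)
$\left(\left(b - 45\right) + Q\right)^{2} = \left(\left(51 - 45\right) - 40 \sqrt{2}\right)^{2} = \left(6 - 40 \sqrt{2}\right)^{2}$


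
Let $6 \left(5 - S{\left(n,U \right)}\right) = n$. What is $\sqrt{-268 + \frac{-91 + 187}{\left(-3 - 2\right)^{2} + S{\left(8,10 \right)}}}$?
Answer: $\frac{2 i \sqrt{122335}}{43} \approx 16.268 i$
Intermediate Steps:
$S{\left(n,U \right)} = 5 - \frac{n}{6}$
$\sqrt{-268 + \frac{-91 + 187}{\left(-3 - 2\right)^{2} + S{\left(8,10 \right)}}} = \sqrt{-268 + \frac{-91 + 187}{\left(-3 - 2\right)^{2} + \left(5 - \frac{4}{3}\right)}} = \sqrt{-268 + \frac{96}{\left(-5\right)^{2} + \left(5 - \frac{4}{3}\right)}} = \sqrt{-268 + \frac{96}{25 + \frac{11}{3}}} = \sqrt{-268 + \frac{96}{\frac{86}{3}}} = \sqrt{-268 + 96 \cdot \frac{3}{86}} = \sqrt{-268 + \frac{144}{43}} = \sqrt{- \frac{11380}{43}} = \frac{2 i \sqrt{122335}}{43}$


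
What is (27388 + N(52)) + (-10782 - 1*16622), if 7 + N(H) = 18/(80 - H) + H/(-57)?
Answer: -18569/798 ≈ -23.269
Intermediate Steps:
N(H) = -7 + 18/(80 - H) - H/57 (N(H) = -7 + (18/(80 - H) + H/(-57)) = -7 + (18/(80 - H) + H*(-1/57)) = -7 + (18/(80 - H) - H/57) = -7 + 18/(80 - H) - H/57)
(27388 + N(52)) + (-10782 - 1*16622) = (27388 + (30894 - 1*52**2 - 319*52)/(57*(-80 + 52))) + (-10782 - 1*16622) = (27388 + (1/57)*(30894 - 1*2704 - 16588)/(-28)) + (-10782 - 16622) = (27388 + (1/57)*(-1/28)*(30894 - 2704 - 16588)) - 27404 = (27388 + (1/57)*(-1/28)*11602) - 27404 = (27388 - 5801/798) - 27404 = 21849823/798 - 27404 = -18569/798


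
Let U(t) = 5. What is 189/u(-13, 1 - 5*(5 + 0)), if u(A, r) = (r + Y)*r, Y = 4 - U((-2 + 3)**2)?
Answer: 63/200 ≈ 0.31500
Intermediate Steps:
Y = -1 (Y = 4 - 1*5 = 4 - 5 = -1)
u(A, r) = r*(-1 + r) (u(A, r) = (r - 1)*r = (-1 + r)*r = r*(-1 + r))
189/u(-13, 1 - 5*(5 + 0)) = 189/(((1 - 5*(5 + 0))*(-1 + (1 - 5*(5 + 0))))) = 189/(((1 - 5*5)*(-1 + (1 - 5*5)))) = 189/(((1 - 25)*(-1 + (1 - 25)))) = 189/((-24*(-1 - 24))) = 189/((-24*(-25))) = 189/600 = 189*(1/600) = 63/200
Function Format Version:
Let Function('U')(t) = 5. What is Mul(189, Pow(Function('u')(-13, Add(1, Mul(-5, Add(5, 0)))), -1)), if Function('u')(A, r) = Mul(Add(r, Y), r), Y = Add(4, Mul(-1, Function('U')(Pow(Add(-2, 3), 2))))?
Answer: Rational(63, 200) ≈ 0.31500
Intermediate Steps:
Y = -1 (Y = Add(4, Mul(-1, 5)) = Add(4, -5) = -1)
Function('u')(A, r) = Mul(r, Add(-1, r)) (Function('u')(A, r) = Mul(Add(r, -1), r) = Mul(Add(-1, r), r) = Mul(r, Add(-1, r)))
Mul(189, Pow(Function('u')(-13, Add(1, Mul(-5, Add(5, 0)))), -1)) = Mul(189, Pow(Mul(Add(1, Mul(-5, Add(5, 0))), Add(-1, Add(1, Mul(-5, Add(5, 0))))), -1)) = Mul(189, Pow(Mul(Add(1, Mul(-5, 5)), Add(-1, Add(1, Mul(-5, 5)))), -1)) = Mul(189, Pow(Mul(Add(1, -25), Add(-1, Add(1, -25))), -1)) = Mul(189, Pow(Mul(-24, Add(-1, -24)), -1)) = Mul(189, Pow(Mul(-24, -25), -1)) = Mul(189, Pow(600, -1)) = Mul(189, Rational(1, 600)) = Rational(63, 200)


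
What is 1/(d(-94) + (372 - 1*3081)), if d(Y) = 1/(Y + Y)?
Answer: -188/509293 ≈ -0.00036914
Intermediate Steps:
d(Y) = 1/(2*Y)
1/(d(-94) + (372 - 1*3081)) = 1/((½)/(-94) + (372 - 1*3081)) = 1/((½)*(-1/94) + (372 - 3081)) = 1/(-1/188 - 2709) = 1/(-509293/188) = -188/509293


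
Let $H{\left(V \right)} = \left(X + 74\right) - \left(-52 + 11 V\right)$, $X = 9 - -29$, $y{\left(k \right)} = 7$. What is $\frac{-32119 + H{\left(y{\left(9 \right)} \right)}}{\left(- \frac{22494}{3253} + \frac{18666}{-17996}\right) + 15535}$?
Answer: $- \frac{937592463808}{454484363029} \approx -2.063$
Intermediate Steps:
$X = 38$ ($X = 9 + 29 = 38$)
$H{\left(V \right)} = 164 - 11 V$ ($H{\left(V \right)} = \left(38 + 74\right) - \left(-52 + 11 V\right) = 112 - \left(-52 + 11 V\right) = 164 - 11 V$)
$\frac{-32119 + H{\left(y{\left(9 \right)} \right)}}{\left(- \frac{22494}{3253} + \frac{18666}{-17996}\right) + 15535} = \frac{-32119 + \left(164 - 77\right)}{\left(- \frac{22494}{3253} + \frac{18666}{-17996}\right) + 15535} = \frac{-32119 + \left(164 - 77\right)}{\left(\left(-22494\right) \frac{1}{3253} + 18666 \left(- \frac{1}{17996}\right)\right) + 15535} = \frac{-32119 + 87}{\left(- \frac{22494}{3253} - \frac{9333}{8998}\right) + 15535} = - \frac{32032}{- \frac{232761261}{29270494} + 15535} = - \frac{32032}{\frac{454484363029}{29270494}} = \left(-32032\right) \frac{29270494}{454484363029} = - \frac{937592463808}{454484363029}$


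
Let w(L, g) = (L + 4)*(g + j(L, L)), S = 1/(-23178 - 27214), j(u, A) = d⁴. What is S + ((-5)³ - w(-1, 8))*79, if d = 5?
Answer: -8057479233/50392 ≈ -1.5990e+5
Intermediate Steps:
j(u, A) = 625 (j(u, A) = 5⁴ = 625)
S = -1/50392 (S = 1/(-50392) = -1/50392 ≈ -1.9844e-5)
w(L, g) = (4 + L)*(625 + g) (w(L, g) = (L + 4)*(g + 625) = (4 + L)*(625 + g))
S + ((-5)³ - w(-1, 8))*79 = -1/50392 + ((-5)³ - (2500 + 4*8 + 625*(-1) - 1*8))*79 = -1/50392 + (-125 - (2500 + 32 - 625 - 8))*79 = -1/50392 + (-125 - 1*1899)*79 = -1/50392 + (-125 - 1899)*79 = -1/50392 - 2024*79 = -1/50392 - 159896 = -8057479233/50392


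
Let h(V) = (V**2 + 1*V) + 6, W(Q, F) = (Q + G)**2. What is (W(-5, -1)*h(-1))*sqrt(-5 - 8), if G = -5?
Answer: 600*I*sqrt(13) ≈ 2163.3*I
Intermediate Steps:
W(Q, F) = (-5 + Q)**2 (W(Q, F) = (Q - 5)**2 = (-5 + Q)**2)
h(V) = 6 + V + V**2 (h(V) = (V**2 + V) + 6 = (V + V**2) + 6 = 6 + V + V**2)
(W(-5, -1)*h(-1))*sqrt(-5 - 8) = ((-5 - 5)**2*(6 - 1 + (-1)**2))*sqrt(-5 - 8) = ((-10)**2*(6 - 1 + 1))*sqrt(-13) = (100*6)*(I*sqrt(13)) = 600*(I*sqrt(13)) = 600*I*sqrt(13)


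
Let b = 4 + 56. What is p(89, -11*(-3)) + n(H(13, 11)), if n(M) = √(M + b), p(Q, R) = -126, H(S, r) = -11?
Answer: -119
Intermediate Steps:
b = 60
n(M) = √(60 + M) (n(M) = √(M + 60) = √(60 + M))
p(89, -11*(-3)) + n(H(13, 11)) = -126 + √(60 - 11) = -126 + √49 = -126 + 7 = -119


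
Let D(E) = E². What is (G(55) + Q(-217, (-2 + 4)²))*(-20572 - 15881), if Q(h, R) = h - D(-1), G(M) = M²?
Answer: -102323571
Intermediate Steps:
Q(h, R) = -1 + h (Q(h, R) = h - 1*(-1)² = h - 1*1 = h - 1 = -1 + h)
(G(55) + Q(-217, (-2 + 4)²))*(-20572 - 15881) = (55² + (-1 - 217))*(-20572 - 15881) = (3025 - 218)*(-36453) = 2807*(-36453) = -102323571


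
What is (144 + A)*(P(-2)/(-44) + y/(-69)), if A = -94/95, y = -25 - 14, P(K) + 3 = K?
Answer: 4666791/48070 ≈ 97.083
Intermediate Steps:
P(K) = -3 + K
y = -39
A = -94/95 (A = -94*1/95 = -94/95 ≈ -0.98947)
(144 + A)*(P(-2)/(-44) + y/(-69)) = (144 - 94/95)*((-3 - 2)/(-44) - 39/(-69)) = 13586*(-5*(-1/44) - 39*(-1/69))/95 = 13586*(5/44 + 13/23)/95 = (13586/95)*(687/1012) = 4666791/48070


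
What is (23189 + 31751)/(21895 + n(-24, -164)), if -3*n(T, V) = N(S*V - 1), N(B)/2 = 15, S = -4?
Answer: 10988/4377 ≈ 2.5104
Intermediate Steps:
N(B) = 30 (N(B) = 2*15 = 30)
n(T, V) = -10 (n(T, V) = -1/3*30 = -10)
(23189 + 31751)/(21895 + n(-24, -164)) = (23189 + 31751)/(21895 - 10) = 54940/21885 = 54940*(1/21885) = 10988/4377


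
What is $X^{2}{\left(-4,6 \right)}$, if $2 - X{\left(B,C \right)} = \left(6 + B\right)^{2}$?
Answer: $4$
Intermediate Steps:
$X{\left(B,C \right)} = 2 - \left(6 + B\right)^{2}$
$X^{2}{\left(-4,6 \right)} = \left(2 - \left(6 - 4\right)^{2}\right)^{2} = \left(2 - 2^{2}\right)^{2} = \left(2 - 4\right)^{2} = \left(-2\right)^{2} = 4$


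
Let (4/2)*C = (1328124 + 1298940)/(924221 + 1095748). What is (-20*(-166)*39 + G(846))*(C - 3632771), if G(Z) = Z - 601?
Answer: -105770320090422675/224441 ≈ -4.7126e+11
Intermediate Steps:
G(Z) = -601 + Z
C = 145948/224441 (C = ((1328124 + 1298940)/(924221 + 1095748))/2 = (2627064/2019969)/2 = (2627064*(1/2019969))/2 = (½)*(291896/224441) = 145948/224441 ≈ 0.65027)
(-20*(-166)*39 + G(846))*(C - 3632771) = (-20*(-166)*39 + (-601 + 846))*(145948/224441 - 3632771) = (3320*39 + 245)*(-815342610063/224441) = (129480 + 245)*(-815342610063/224441) = 129725*(-815342610063/224441) = -105770320090422675/224441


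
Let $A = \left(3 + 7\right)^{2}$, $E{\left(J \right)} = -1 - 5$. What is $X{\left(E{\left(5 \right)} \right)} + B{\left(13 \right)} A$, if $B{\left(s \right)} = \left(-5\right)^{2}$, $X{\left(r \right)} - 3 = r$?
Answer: $2497$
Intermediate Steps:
$E{\left(J \right)} = -6$
$X{\left(r \right)} = 3 + r$
$A = 100$ ($A = 10^{2} = 100$)
$B{\left(s \right)} = 25$
$X{\left(E{\left(5 \right)} \right)} + B{\left(13 \right)} A = \left(3 - 6\right) + 25 \cdot 100 = -3 + 2500 = 2497$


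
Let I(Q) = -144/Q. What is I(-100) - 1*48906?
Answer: -1222614/25 ≈ -48905.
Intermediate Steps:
I(-100) - 1*48906 = -144/(-100) - 1*48906 = -144*(-1/100) - 48906 = 36/25 - 48906 = -1222614/25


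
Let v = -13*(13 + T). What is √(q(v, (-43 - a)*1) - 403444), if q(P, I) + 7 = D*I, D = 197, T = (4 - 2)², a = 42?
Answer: 2*I*√105049 ≈ 648.23*I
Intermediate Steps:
T = 4 (T = 2² = 4)
v = -221 (v = -13*(13 + 4) = -13*17 = -221)
q(P, I) = -7 + 197*I
√(q(v, (-43 - a)*1) - 403444) = √((-7 + 197*((-43 - 1*42)*1)) - 403444) = √((-7 + 197*((-43 - 42)*1)) - 403444) = √((-7 + 197*(-85*1)) - 403444) = √((-7 + 197*(-85)) - 403444) = √((-7 - 16745) - 403444) = √(-16752 - 403444) = √(-420196) = 2*I*√105049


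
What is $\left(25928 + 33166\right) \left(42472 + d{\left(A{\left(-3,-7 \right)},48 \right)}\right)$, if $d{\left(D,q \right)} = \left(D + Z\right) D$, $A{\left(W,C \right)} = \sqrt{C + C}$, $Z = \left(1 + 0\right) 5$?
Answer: $2509013052 + 295470 i \sqrt{14} \approx 2.509 \cdot 10^{9} + 1.1055 \cdot 10^{6} i$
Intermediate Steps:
$Z = 5$ ($Z = 1 \cdot 5 = 5$)
$A{\left(W,C \right)} = \sqrt{2} \sqrt{C}$ ($A{\left(W,C \right)} = \sqrt{2 C} = \sqrt{2} \sqrt{C}$)
$d{\left(D,q \right)} = D \left(5 + D\right)$ ($d{\left(D,q \right)} = \left(D + 5\right) D = \left(5 + D\right) D = D \left(5 + D\right)$)
$\left(25928 + 33166\right) \left(42472 + d{\left(A{\left(-3,-7 \right)},48 \right)}\right) = \left(25928 + 33166\right) \left(42472 + \sqrt{2} \sqrt{-7} \left(5 + \sqrt{2} \sqrt{-7}\right)\right) = 59094 \left(42472 + \sqrt{2} i \sqrt{7} \left(5 + \sqrt{2} i \sqrt{7}\right)\right) = 59094 \left(42472 + i \sqrt{14} \left(5 + i \sqrt{14}\right)\right) = 2509840368 + 59094 i \sqrt{14} \left(5 + i \sqrt{14}\right)$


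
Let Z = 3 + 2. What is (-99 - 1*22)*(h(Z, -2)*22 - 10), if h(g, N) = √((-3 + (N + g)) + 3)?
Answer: 1210 - 2662*√3 ≈ -3400.7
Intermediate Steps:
Z = 5
h(g, N) = √(N + g) (h(g, N) = √((-3 + N + g) + 3) = √(N + g))
(-99 - 1*22)*(h(Z, -2)*22 - 10) = (-99 - 1*22)*(√(-2 + 5)*22 - 10) = (-99 - 22)*(√3*22 - 10) = -121*(22*√3 - 10) = -121*(-10 + 22*√3) = 1210 - 2662*√3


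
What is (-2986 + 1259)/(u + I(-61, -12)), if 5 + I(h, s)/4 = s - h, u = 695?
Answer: -1727/871 ≈ -1.9828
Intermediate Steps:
I(h, s) = -20 - 4*h + 4*s (I(h, s) = -20 + 4*(s - h) = -20 + (-4*h + 4*s) = -20 - 4*h + 4*s)
(-2986 + 1259)/(u + I(-61, -12)) = (-2986 + 1259)/(695 + (-20 - 4*(-61) + 4*(-12))) = -1727/(695 + (-20 + 244 - 48)) = -1727/(695 + 176) = -1727/871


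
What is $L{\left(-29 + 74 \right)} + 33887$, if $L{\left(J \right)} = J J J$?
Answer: $125012$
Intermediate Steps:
$L{\left(J \right)} = J^{3}$ ($L{\left(J \right)} = J^{2} J = J^{3}$)
$L{\left(-29 + 74 \right)} + 33887 = \left(-29 + 74\right)^{3} + 33887 = 45^{3} + 33887 = 91125 + 33887 = 125012$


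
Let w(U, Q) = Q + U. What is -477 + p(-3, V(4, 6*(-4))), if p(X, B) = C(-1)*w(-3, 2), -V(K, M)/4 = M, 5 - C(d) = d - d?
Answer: -482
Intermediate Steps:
C(d) = 5 (C(d) = 5 - (d - d) = 5 - 1*0 = 5 + 0 = 5)
V(K, M) = -4*M
p(X, B) = -5 (p(X, B) = 5*(2 - 3) = 5*(-1) = -5)
-477 + p(-3, V(4, 6*(-4))) = -477 - 5 = -482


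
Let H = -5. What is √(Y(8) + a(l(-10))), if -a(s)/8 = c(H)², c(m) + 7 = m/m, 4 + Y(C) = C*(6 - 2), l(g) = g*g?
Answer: 2*I*√65 ≈ 16.125*I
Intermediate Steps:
l(g) = g²
Y(C) = -4 + 4*C (Y(C) = -4 + C*(6 - 2) = -4 + C*4 = -4 + 4*C)
c(m) = -6 (c(m) = -7 + m/m = -7 + 1 = -6)
a(s) = -288 (a(s) = -8*(-6)² = -8*36 = -288)
√(Y(8) + a(l(-10))) = √((-4 + 4*8) - 288) = √((-4 + 32) - 288) = √(28 - 288) = √(-260) = 2*I*√65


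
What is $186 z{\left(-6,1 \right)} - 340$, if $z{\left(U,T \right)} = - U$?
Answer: $776$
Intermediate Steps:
$186 z{\left(-6,1 \right)} - 340 = 186 \left(\left(-1\right) \left(-6\right)\right) - 340 = 186 \cdot 6 - 340 = 1116 - 340 = 776$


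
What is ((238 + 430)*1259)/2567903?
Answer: 841012/2567903 ≈ 0.32751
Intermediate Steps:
((238 + 430)*1259)/2567903 = (668*1259)*(1/2567903) = 841012*(1/2567903) = 841012/2567903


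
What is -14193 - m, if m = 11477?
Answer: -25670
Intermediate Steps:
-14193 - m = -14193 - 1*11477 = -14193 - 11477 = -25670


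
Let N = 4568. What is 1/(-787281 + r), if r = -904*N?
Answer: -1/4916753 ≈ -2.0339e-7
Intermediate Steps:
r = -4129472 (r = -904*4568 = -4129472)
1/(-787281 + r) = 1/(-787281 - 4129472) = 1/(-4916753) = -1/4916753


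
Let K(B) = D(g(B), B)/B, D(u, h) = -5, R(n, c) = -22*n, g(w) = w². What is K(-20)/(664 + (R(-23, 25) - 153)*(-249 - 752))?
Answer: -1/1410756 ≈ -7.0884e-7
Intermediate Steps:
K(B) = -5/B
K(-20)/(664 + (R(-23, 25) - 153)*(-249 - 752)) = (-5/(-20))/(664 + (-22*(-23) - 153)*(-249 - 752)) = (-5*(-1/20))/(664 + (506 - 153)*(-1001)) = 1/(4*(664 + 353*(-1001))) = 1/(4*(664 - 353353)) = (¼)/(-352689) = (¼)*(-1/352689) = -1/1410756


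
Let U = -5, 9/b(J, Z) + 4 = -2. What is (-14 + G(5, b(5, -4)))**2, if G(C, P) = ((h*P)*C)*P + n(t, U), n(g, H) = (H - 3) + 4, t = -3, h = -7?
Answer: 149769/16 ≈ 9360.6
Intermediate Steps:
b(J, Z) = -3/2 (b(J, Z) = 9/(-4 - 2) = 9/(-6) = 9*(-1/6) = -3/2)
n(g, H) = 1 + H (n(g, H) = (-3 + H) + 4 = 1 + H)
G(C, P) = -4 - 7*C*P**2 (G(C, P) = ((-7*P)*C)*P + (1 - 5) = (-7*C*P)*P - 4 = -7*C*P**2 - 4 = -4 - 7*C*P**2)
(-14 + G(5, b(5, -4)))**2 = (-14 + (-4 - 7*5*(-3/2)**2))**2 = (-14 + (-4 - 7*5*9/4))**2 = (-14 + (-4 - 315/4))**2 = (-14 - 331/4)**2 = (-387/4)**2 = 149769/16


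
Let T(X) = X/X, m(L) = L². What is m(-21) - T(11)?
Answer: 440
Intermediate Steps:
T(X) = 1
m(-21) - T(11) = (-21)² - 1*1 = 441 - 1 = 440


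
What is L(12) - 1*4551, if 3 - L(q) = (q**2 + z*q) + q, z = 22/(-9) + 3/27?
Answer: -4676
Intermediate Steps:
z = -7/3 (z = 22*(-1/9) + 3*(1/27) = -22/9 + 1/9 = -7/3 ≈ -2.3333)
L(q) = 3 - q**2 + 4*q/3 (L(q) = 3 - ((q**2 - 7*q/3) + q) = 3 - (q**2 - 4*q/3) = 3 + (-q**2 + 4*q/3) = 3 - q**2 + 4*q/3)
L(12) - 1*4551 = (3 - 1*12**2 + (4/3)*12) - 1*4551 = (3 - 1*144 + 16) - 4551 = (3 - 144 + 16) - 4551 = -125 - 4551 = -4676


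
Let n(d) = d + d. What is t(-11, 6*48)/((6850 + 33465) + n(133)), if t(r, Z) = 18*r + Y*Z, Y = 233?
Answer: 826/501 ≈ 1.6487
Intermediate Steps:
n(d) = 2*d
t(r, Z) = 18*r + 233*Z
t(-11, 6*48)/((6850 + 33465) + n(133)) = (18*(-11) + 233*(6*48))/((6850 + 33465) + 2*133) = (-198 + 233*288)/(40315 + 266) = (-198 + 67104)/40581 = 66906*(1/40581) = 826/501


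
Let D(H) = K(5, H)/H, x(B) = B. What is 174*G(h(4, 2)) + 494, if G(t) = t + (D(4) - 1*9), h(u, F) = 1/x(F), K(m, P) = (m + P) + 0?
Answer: -1187/2 ≈ -593.50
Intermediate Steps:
K(m, P) = P + m (K(m, P) = (P + m) + 0 = P + m)
h(u, F) = 1/F
D(H) = (5 + H)/H (D(H) = (H + 5)/H = (5 + H)/H)
G(t) = -27/4 + t (G(t) = t + ((5 + 4)/4 - 1*9) = t + ((1/4)*9 - 9) = t + (9/4 - 9) = t - 27/4 = -27/4 + t)
174*G(h(4, 2)) + 494 = 174*(-27/4 + 1/2) + 494 = 174*(-25/4) + 494 = -2175/2 + 494 = -1187/2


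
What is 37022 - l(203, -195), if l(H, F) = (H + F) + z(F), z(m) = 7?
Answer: 37007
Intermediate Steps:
l(H, F) = 7 + F + H (l(H, F) = (H + F) + 7 = (F + H) + 7 = 7 + F + H)
37022 - l(203, -195) = 37022 - (7 - 195 + 203) = 37022 - 1*15 = 37022 - 15 = 37007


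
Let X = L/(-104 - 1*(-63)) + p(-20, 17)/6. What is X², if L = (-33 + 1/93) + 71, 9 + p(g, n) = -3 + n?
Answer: 511225/58155876 ≈ 0.0087906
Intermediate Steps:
p(g, n) = -12 + n (p(g, n) = -9 + (-3 + n) = -12 + n)
L = 3535/93 (L = (-33 + 1/93) + 71 = -3068/93 + 71 = 3535/93 ≈ 38.011)
X = -715/7626 (X = 3535/(93*(-104 - 1*(-63))) + (-12 + 17)/6 = 3535/(93*(-104 + 63)) + 5*(⅙) = (3535/93)/(-41) + ⅚ = (3535/93)*(-1/41) + ⅚ = -3535/3813 + ⅚ = -715/7626 ≈ -0.093758)
X² = (-715/7626)² = 511225/58155876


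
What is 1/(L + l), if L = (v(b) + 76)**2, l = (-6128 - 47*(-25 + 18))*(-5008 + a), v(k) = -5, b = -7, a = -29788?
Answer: 1/201787045 ≈ 4.9557e-9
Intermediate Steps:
l = 201782004 (l = (-6128 - 47*(-25 + 18))*(-5008 - 29788) = (-6128 - 47*(-7))*(-34796) = (-6128 + 329)*(-34796) = -5799*(-34796) = 201782004)
L = 5041 (L = (-5 + 76)**2 = 71**2 = 5041)
1/(L + l) = 1/(5041 + 201782004) = 1/201787045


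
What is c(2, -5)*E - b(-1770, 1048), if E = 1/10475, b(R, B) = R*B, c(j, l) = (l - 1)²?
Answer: 19430706036/10475 ≈ 1.8550e+6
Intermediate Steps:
c(j, l) = (-1 + l)²
b(R, B) = B*R
E = 1/10475 ≈ 9.5465e-5
c(2, -5)*E - b(-1770, 1048) = (-1 - 5)²*(1/10475) - 1048*(-1770) = (-6)²*(1/10475) - 1*(-1854960) = 36*(1/10475) + 1854960 = 36/10475 + 1854960 = 19430706036/10475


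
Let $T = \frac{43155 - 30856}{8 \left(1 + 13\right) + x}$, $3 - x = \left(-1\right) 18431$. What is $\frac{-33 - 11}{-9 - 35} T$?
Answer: $\frac{12299}{18546} \approx 0.66316$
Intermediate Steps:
$x = 18434$ ($x = 3 - \left(-1\right) 18431 = 3 - -18431 = 3 + 18431 = 18434$)
$T = \frac{12299}{18546}$ ($T = \frac{43155 - 30856}{8 \left(1 + 13\right) + 18434} = \frac{12299}{8 \cdot 14 + 18434} = \frac{12299}{112 + 18434} = \frac{12299}{18546} \approx 0.66316$)
$\frac{-33 - 11}{-9 - 35} T = \frac{-33 - 11}{-9 - 35} \cdot \frac{12299}{18546} = - \frac{44}{-44} \cdot \frac{12299}{18546} = \left(-44\right) \left(- \frac{1}{44}\right) \frac{12299}{18546} = 1 \cdot \frac{12299}{18546} = \frac{12299}{18546}$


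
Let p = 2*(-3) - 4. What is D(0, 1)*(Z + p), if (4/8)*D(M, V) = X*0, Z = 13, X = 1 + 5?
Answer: 0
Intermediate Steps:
X = 6
p = -10 (p = -6 - 4 = -10)
D(M, V) = 0 (D(M, V) = 2*(6*0) = 2*0 = 0)
D(0, 1)*(Z + p) = 0*(13 - 10) = 0*3 = 0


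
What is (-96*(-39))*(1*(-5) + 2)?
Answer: -11232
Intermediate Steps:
(-96*(-39))*(1*(-5) + 2) = 3744*(-5 + 2) = 3744*(-3) = -11232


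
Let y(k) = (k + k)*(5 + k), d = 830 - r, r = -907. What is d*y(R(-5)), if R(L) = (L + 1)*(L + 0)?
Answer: 1737000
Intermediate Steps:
R(L) = L*(1 + L) (R(L) = (1 + L)*L = L*(1 + L))
d = 1737 (d = 830 - 1*(-907) = 830 + 907 = 1737)
y(k) = 2*k*(5 + k) (y(k) = (2*k)*(5 + k) = 2*k*(5 + k))
d*y(R(-5)) = 1737*(2*(-5*(1 - 5))*(5 - 5*(1 - 5))) = 1737*(2*(-5*(-4))*(5 - 5*(-4))) = 1737*(2*20*(5 + 20)) = 1737*(2*20*25) = 1737*1000 = 1737000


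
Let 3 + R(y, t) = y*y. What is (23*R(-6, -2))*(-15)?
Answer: -11385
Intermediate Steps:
R(y, t) = -3 + y² (R(y, t) = -3 + y*y = -3 + y²)
(23*R(-6, -2))*(-15) = (23*(-3 + (-6)²))*(-15) = (23*(-3 + 36))*(-15) = (23*33)*(-15) = 759*(-15) = -11385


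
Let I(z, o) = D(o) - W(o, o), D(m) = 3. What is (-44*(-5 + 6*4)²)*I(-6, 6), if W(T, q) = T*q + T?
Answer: 619476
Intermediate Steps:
W(T, q) = T + T*q
I(z, o) = 3 - o*(1 + o)
(-44*(-5 + 6*4)²)*I(-6, 6) = (-44*(-5 + 6*4)²)*(3 - 1*6*(1 + 6)) = (-44*(-5 + 24)²)*(3 - 1*6*7) = (-44*19²)*(3 - 42) = -44*361*(-39) = -15884*(-39) = 619476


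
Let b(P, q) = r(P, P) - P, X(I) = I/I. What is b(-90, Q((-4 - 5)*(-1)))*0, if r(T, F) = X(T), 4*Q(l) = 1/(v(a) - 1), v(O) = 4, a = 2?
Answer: 0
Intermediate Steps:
X(I) = 1
Q(l) = 1/12 (Q(l) = 1/(4*(4 - 1)) = (1/4)/3 = (1/4)*(1/3) = 1/12)
r(T, F) = 1
b(P, q) = 1 - P
b(-90, Q((-4 - 5)*(-1)))*0 = (1 - 1*(-90))*0 = (1 + 90)*0 = 91*0 = 0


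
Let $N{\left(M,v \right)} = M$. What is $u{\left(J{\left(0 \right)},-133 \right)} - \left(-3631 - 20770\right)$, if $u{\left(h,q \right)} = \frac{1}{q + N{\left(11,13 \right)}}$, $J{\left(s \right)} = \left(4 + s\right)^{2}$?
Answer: $\frac{2976921}{122} \approx 24401.0$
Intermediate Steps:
$u{\left(h,q \right)} = \frac{1}{11 + q}$ ($u{\left(h,q \right)} = \frac{1}{q + 11} = \frac{1}{11 + q}$)
$u{\left(J{\left(0 \right)},-133 \right)} - \left(-3631 - 20770\right) = \frac{1}{11 - 133} - \left(-3631 - 20770\right) = \frac{1}{-122} - \left(-3631 - 20770\right) = - \frac{1}{122} - -24401 = - \frac{1}{122} + 24401 = \frac{2976921}{122}$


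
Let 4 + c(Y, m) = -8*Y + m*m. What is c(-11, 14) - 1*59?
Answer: 221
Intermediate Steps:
c(Y, m) = -4 + m² - 8*Y (c(Y, m) = -4 + (-8*Y + m*m) = -4 + (-8*Y + m²) = -4 + (m² - 8*Y) = -4 + m² - 8*Y)
c(-11, 14) - 1*59 = (-4 + 14² - 8*(-11)) - 1*59 = (-4 + 196 + 88) - 59 = 280 - 59 = 221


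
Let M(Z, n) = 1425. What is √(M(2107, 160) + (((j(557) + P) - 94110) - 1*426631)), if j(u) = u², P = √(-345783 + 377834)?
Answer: √(-209067 + √32051) ≈ 457.04*I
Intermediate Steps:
P = √32051 ≈ 179.03
√(M(2107, 160) + (((j(557) + P) - 94110) - 1*426631)) = √(1425 + (((557² + √32051) - 94110) - 1*426631)) = √(1425 + (((310249 + √32051) - 94110) - 426631)) = √(1425 + ((216139 + √32051) - 426631)) = √(1425 + (-210492 + √32051)) = √(-209067 + √32051)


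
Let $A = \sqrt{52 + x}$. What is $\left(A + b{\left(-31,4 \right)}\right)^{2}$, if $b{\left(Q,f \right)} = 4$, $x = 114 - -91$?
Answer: $\left(4 + \sqrt{257}\right)^{2} \approx 401.25$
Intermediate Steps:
$x = 205$ ($x = 114 + 91 = 205$)
$A = \sqrt{257}$ ($A = \sqrt{52 + 205} = \sqrt{257} \approx 16.031$)
$\left(A + b{\left(-31,4 \right)}\right)^{2} = \left(\sqrt{257} + 4\right)^{2} = \left(4 + \sqrt{257}\right)^{2}$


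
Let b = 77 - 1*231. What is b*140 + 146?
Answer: -21414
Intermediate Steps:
b = -154 (b = 77 - 231 = -154)
b*140 + 146 = -154*140 + 146 = -21560 + 146 = -21414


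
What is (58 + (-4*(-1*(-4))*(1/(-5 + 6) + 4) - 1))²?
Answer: 529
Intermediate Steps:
(58 + (-4*(-1*(-4))*(1/(-5 + 6) + 4) - 1))² = (58 + (-16*(1/1 + 4) - 1))² = (58 + (-16*(1 + 4) - 1))² = (58 + (-16*5 - 1))² = (58 + (-4*20 - 1))² = (58 + (-80 - 1))² = (58 - 81)² = (-23)² = 529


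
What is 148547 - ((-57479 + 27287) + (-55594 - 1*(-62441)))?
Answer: 171892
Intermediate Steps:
148547 - ((-57479 + 27287) + (-55594 - 1*(-62441))) = 148547 - (-30192 + (-55594 + 62441)) = 148547 - (-30192 + 6847) = 148547 - 1*(-23345) = 148547 + 23345 = 171892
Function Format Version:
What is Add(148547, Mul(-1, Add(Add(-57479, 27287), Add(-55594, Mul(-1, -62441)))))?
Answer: 171892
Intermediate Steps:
Add(148547, Mul(-1, Add(Add(-57479, 27287), Add(-55594, Mul(-1, -62441))))) = Add(148547, Mul(-1, Add(-30192, Add(-55594, 62441)))) = Add(148547, Mul(-1, Add(-30192, 6847))) = Add(148547, Mul(-1, -23345)) = Add(148547, 23345) = 171892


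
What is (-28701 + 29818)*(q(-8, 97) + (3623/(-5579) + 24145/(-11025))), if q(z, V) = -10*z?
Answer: 151466140514/1757385 ≈ 86188.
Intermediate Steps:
(-28701 + 29818)*(q(-8, 97) + (3623/(-5579) + 24145/(-11025))) = (-28701 + 29818)*(-10*(-8) + (3623/(-5579) + 24145/(-11025))) = 1117*(80 + (3623*(-1/5579) + 24145*(-1/11025))) = 1117*(80 + (-3623/5579 - 4829/2205)) = 1117*(80 - 4989958/1757385) = 1117*(135600842/1757385) = 151466140514/1757385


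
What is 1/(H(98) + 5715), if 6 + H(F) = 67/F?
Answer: 98/559549 ≈ 0.00017514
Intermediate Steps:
H(F) = -6 + 67/F
1/(H(98) + 5715) = 1/((-6 + 67/98) + 5715) = 1/(-521/98 + 5715) = 1/(559549/98) = 98/559549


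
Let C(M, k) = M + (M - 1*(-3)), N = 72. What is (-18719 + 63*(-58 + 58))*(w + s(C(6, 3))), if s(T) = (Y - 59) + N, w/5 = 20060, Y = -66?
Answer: -1876523593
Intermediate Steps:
C(M, k) = 3 + 2*M (C(M, k) = M + (M + 3) = M + (3 + M) = 3 + 2*M)
w = 100300 (w = 5*20060 = 100300)
s(T) = -53 (s(T) = (-66 - 59) + 72 = -125 + 72 = -53)
(-18719 + 63*(-58 + 58))*(w + s(C(6, 3))) = (-18719 + 63*(-58 + 58))*(100300 - 53) = (-18719 + 63*0)*100247 = (-18719 + 0)*100247 = -18719*100247 = -1876523593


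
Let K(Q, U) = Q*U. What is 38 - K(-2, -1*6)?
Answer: 26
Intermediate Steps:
38 - K(-2, -1*6) = 38 - (-2)*(-1*6) = 38 - (-2)*(-6) = 38 - 1*12 = 38 - 12 = 26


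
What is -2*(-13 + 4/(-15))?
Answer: 398/15 ≈ 26.533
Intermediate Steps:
-2*(-13 + 4/(-15)) = -2*(-13 + 4*(-1/15)) = -2*(-13 - 4/15) = -2*(-199/15) = 398/15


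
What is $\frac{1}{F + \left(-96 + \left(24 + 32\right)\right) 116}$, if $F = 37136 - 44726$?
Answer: $- \frac{1}{12230} \approx -8.1766 \cdot 10^{-5}$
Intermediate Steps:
$F = -7590$ ($F = 37136 - 44726 = -7590$)
$\frac{1}{F + \left(-96 + \left(24 + 32\right)\right) 116} = \frac{1}{-7590 + \left(-96 + \left(24 + 32\right)\right) 116} = \frac{1}{-7590 + \left(-96 + 56\right) 116} = \frac{1}{-7590 - 4640} = \frac{1}{-12230} = - \frac{1}{12230}$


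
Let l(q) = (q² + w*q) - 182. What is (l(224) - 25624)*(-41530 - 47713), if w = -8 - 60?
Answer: -815502534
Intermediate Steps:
w = -68
l(q) = -182 + q² - 68*q (l(q) = (q² - 68*q) - 182 = -182 + q² - 68*q)
(l(224) - 25624)*(-41530 - 47713) = ((-182 + 224² - 68*224) - 25624)*(-41530 - 47713) = ((-182 + 50176 - 15232) - 25624)*(-89243) = (34762 - 25624)*(-89243) = 9138*(-89243) = -815502534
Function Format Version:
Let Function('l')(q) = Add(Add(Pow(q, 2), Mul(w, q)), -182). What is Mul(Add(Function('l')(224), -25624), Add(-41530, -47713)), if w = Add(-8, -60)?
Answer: -815502534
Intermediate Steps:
w = -68
Function('l')(q) = Add(-182, Pow(q, 2), Mul(-68, q)) (Function('l')(q) = Add(Add(Pow(q, 2), Mul(-68, q)), -182) = Add(-182, Pow(q, 2), Mul(-68, q)))
Mul(Add(Function('l')(224), -25624), Add(-41530, -47713)) = Mul(Add(Add(-182, Pow(224, 2), Mul(-68, 224)), -25624), Add(-41530, -47713)) = Mul(Add(Add(-182, 50176, -15232), -25624), -89243) = Mul(Add(34762, -25624), -89243) = Mul(9138, -89243) = -815502534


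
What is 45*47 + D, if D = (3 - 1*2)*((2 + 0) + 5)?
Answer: 2122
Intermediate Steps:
D = 7 (D = (3 - 2)*(2 + 5) = 1*7 = 7)
45*47 + D = 45*47 + 7 = 2115 + 7 = 2122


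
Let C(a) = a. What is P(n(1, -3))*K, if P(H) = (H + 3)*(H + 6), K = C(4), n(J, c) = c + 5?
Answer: 160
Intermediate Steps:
n(J, c) = 5 + c
K = 4
P(H) = (3 + H)*(6 + H)
P(n(1, -3))*K = (18 + (5 - 3)² + 9*(5 - 3))*4 = (18 + 2² + 9*2)*4 = (18 + 4 + 18)*4 = 40*4 = 160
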